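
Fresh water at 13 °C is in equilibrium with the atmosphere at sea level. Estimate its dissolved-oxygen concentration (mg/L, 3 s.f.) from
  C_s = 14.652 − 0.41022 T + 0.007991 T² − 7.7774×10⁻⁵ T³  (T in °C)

C_s = 14.652 − 0.41022×13 + 0.007991×13² − 7.7774×10⁻⁵×13³ = 10.50 mg/L.

C_s ≈ 10.5 mg/L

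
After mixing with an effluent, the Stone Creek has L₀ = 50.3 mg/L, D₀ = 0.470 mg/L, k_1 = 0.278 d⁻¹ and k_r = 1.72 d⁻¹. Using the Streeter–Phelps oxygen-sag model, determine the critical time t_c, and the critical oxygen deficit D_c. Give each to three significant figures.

t_c = [1/(k_r−k_1)] ln[(k_r/k_1)(1 − D₀(k_r−k_1)/(k_1 L₀))]
= [1/(1.72−0.278)] ln[(1.72/0.278)(1 − 0.470×1.442/(0.278×50.3))]
= (1/1.442) ln[6.187 × 0.9515] = 0.6935 × ln(5.887) = 0.6935 × 1.773 = 1.229 d.
L(t_c) = L₀ e^(−k_1 t_c) = 50.3 × 0.7105 = 35.74 mg/L, and at the critical point k_r D_c = k_1 L, so D_c = (0.278/1.72) × 35.74 = 5.776 mg/L.

t_c ≈ 1.23 d; D_c ≈ 5.78 mg/L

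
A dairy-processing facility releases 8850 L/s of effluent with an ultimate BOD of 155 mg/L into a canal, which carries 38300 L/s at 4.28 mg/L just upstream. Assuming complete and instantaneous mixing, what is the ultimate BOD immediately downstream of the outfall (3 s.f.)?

Flow-weighted mixing: C = (Q_r C_r + Q_w C_w)/(Q_r + Q_w)
= (38300×4.28 + 8850×155)/(38300 + 8850) = 1.536×10^6/47150 = 32.57 mg/L.

32.6 mg/L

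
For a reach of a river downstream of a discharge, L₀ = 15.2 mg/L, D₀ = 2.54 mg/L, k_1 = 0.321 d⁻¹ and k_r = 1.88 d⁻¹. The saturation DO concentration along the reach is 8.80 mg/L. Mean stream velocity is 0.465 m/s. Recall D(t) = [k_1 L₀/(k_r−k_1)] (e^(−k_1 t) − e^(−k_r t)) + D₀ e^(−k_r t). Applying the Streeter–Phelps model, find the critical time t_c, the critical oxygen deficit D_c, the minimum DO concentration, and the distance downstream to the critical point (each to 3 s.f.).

t_c ≈ 0.0632 d; D_c ≈ 2.54 mg/L; min DO ≈ 6.26 mg/L; x_c ≈ 2.54 km

With k_r/k_1 = 5.857 and 1 − D₀(k_r−k_1)/(k_1 L₀) = 0.1884,
t_c = ln(5.857 × 0.1884) / (1.88 − 0.321) = ln(1.104) / 1.559 = 0.09851/1.559 = 0.06318 d.
L(t_c) = L₀ e^(−k_1 t_c) = 15.2 × 0.9799 = 14.89 mg/L, and at the critical point k_r D_c = k_1 L, so D_c = (0.321/1.88) × 14.89 = 2.543 mg/L.
Minimum DO = C_s − D_c = 8.80 − 2.543 = 6.257 mg/L.
x_c = v t_c = 0.465 m/s × 0.06318 d × 86400 s/d = 2539 m ≈ 2.54 km.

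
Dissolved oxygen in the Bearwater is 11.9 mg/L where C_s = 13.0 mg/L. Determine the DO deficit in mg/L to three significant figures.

D ≈ 1.10 mg/L

D = C_s − C = 13.0 − 11.9 = 1.10 mg/L.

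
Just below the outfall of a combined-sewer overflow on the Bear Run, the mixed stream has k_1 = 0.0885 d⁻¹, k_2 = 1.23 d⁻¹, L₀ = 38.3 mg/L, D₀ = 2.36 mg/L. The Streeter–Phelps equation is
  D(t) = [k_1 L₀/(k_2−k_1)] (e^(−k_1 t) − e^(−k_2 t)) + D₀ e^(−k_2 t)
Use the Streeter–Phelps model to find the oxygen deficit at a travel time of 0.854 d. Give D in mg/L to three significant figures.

k_1 L₀/(k_2−k_1) = 0.0885×38.3/(1.23−0.0885) = 3.390/1.141 = 2.969 mg/L.
e^(−k_1 t) = e^(−0.0885×0.8540) = 0.9272; e^(−k_2 t) = e^(−1.23×0.8540) = 0.3498.
D = 2.969 × (0.9272 − 0.3498) + 2.36 × 0.3498 = 1.715 + 0.8255 = 2.540 mg/L.

D ≈ 2.54 mg/L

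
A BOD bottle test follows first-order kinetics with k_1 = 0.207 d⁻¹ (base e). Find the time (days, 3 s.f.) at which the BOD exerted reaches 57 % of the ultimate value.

t ≈ 4.08 d

y/L₀ = 1 − e^(−k_1 t) = 0.57 ⇒ e^(−k_1 t) = 0.430
t = −ln(0.430) / 0.207 = 0.8440 / 0.207 = 4.077 d.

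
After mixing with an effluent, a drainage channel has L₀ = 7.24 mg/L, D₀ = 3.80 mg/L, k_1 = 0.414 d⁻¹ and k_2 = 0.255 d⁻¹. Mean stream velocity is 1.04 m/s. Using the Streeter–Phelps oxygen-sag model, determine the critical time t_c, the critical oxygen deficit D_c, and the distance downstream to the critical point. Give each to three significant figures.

t_c ≈ 1.89 d; D_c ≈ 5.37 mg/L; x_c ≈ 170 km

t_c = [1/(k_2−k_1)] ln[(k_2/k_1)(1 − D₀(k_2−k_1)/(k_1 L₀))]
= [1/(0.255−0.414)] ln[(0.255/0.414)(1 − 3.80×-0.1590/(0.414×7.24))]
= (1/-0.1590) ln[0.6159 × 1.202] = -6.289 × ln(0.7401) = -6.289 × -0.3010 = 1.893 d.
D_c = (k_1/k_2) L₀ e^(−k_1 t_c) = (0.414/0.255) × 7.24 × e^(−0.414×1.893) = 1.624 × 7.24 × 0.4567 = 5.369 mg/L.
x_c = v t_c = 1.04 m/s × 1.893 d × 86400 s/d = 170100 m ≈ 170 km.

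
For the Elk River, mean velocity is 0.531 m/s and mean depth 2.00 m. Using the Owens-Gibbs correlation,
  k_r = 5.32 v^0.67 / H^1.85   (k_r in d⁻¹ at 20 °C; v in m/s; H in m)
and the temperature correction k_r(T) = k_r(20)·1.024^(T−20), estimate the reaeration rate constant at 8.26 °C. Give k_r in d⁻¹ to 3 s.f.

k_r ≈ 0.731 d⁻¹

k_r(20) = 5.32 × 0.531^0.67 / 2.00^1.85 = 5.32 × 0.6544 / 3.605 = 0.9656 d⁻¹.
k_r(8.26) = 0.9656 × 1.024^(8.26−20) = 0.9656 × 0.7570 = 0.7310 d⁻¹.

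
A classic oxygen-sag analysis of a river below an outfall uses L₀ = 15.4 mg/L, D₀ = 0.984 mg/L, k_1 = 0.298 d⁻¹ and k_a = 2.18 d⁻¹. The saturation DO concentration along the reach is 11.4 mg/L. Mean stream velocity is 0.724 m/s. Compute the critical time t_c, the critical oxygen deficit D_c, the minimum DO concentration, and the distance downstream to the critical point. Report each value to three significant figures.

With k_a/k_1 = 7.315 and 1 − D₀(k_a−k_1)/(k_1 L₀) = 0.5965,
t_c = ln(7.315 × 0.5965) / (2.18 − 0.298) = ln(4.363) / 1.882 = 1.473/1.882 = 0.7828 d.
L(t_c) = L₀ e^(−k_1 t_c) = 15.4 × 0.7919 = 12.20 mg/L, and at the critical point k_a D_c = k_1 L, so D_c = (0.298/2.18) × 12.20 = 1.667 mg/L.
Minimum DO = C_s − D_c = 11.4 − 1.667 = 9.733 mg/L.
x_c = v t_c = 0.724 m/s × 0.7828 d × 86400 s/d = 48970 m ≈ 49.0 km.

t_c ≈ 0.783 d; D_c ≈ 1.67 mg/L; min DO ≈ 9.73 mg/L; x_c ≈ 49.0 km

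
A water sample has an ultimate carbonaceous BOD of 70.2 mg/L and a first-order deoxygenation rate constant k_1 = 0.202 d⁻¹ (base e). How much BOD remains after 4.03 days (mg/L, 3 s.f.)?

L ≈ 31.1 mg/L

L_t = L₀ e^(−k_1 t) = 70.2 × e^(−0.202×4.03) = 70.2 × 0.4431 = 31.10 mg/L.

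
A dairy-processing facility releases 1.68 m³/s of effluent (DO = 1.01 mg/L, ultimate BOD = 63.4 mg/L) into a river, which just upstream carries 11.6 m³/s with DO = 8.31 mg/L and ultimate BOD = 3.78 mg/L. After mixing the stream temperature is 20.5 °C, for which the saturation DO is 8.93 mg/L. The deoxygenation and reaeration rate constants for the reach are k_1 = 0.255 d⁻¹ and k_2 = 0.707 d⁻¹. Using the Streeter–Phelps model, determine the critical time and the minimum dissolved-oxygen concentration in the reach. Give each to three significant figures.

Mixed DO = (11.6×8.31 + 1.68×1.01)/(11.6+1.68) = 98.09/13.28 = 7.387 mg/L.
Mixed L₀ = (11.6×3.78 + 1.68×63.4)/(13.28) = 150.4/13.28 = 11.32 mg/L.
Initial deficit D₀ = C_s − DO₀ = 8.93 − 7.387 = 1.543 mg/L.
t_c = (1/0.4520) ln[(0.707/0.255)(1 − 1.543×0.4520/(0.255×11.32))] = 2.212 × ln(2.103) = 1.644 d.
D_c = (0.255/0.707) × 11.32 × e^(−0.255×1.644) = 0.3607 × 11.32 × 0.6575 = 2.685 mg/L.
Minimum DO = 8.93 − 2.685 = 6.245 mg/L.

t_c ≈ 1.64 d; minimum DO ≈ 6.24 mg/L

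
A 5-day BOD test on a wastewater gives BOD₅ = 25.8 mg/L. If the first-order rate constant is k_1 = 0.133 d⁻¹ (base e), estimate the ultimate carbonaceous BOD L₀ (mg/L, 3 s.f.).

L₀ ≈ 53.1 mg/L

BOD₅ = L₀(1 − e^(−5k_1)) ⇒ L₀ = BOD₅ / (1 − e^(−5×0.133))
= 25.8 / (1 − 0.5143) = 25.8 / 0.4857 = 53.12 mg/L.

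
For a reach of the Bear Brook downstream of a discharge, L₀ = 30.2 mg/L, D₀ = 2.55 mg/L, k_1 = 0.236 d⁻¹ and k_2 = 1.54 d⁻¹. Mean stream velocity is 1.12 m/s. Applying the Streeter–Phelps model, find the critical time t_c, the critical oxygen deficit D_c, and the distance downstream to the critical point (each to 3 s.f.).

At the critical point dD/dt = 0, so k_1 L₀ e^(−k_1 t) = k_2 D. Substituting D(t) from the Streeter–Phelps equation and solving for t gives
t_c = ln[(k_2/k_1)(1 − D₀(k_2−k_1)/(k_1 L₀))] / (k_2−k_1).
Here k_2−k_1 = 1.304 d⁻¹ and 1 − D₀(k_2−k_1)/(k_1 L₀) = 1 − 2.55×1.304/(0.236×30.2) = 0.5334, so
t_c = ln(6.525 × 0.5334) / 1.304 = 1.247 / 1.304 = 0.9565 d.
D_c = (k_1/k_2) L₀ e^(−k_1 t_c) = (0.236/1.54) × 30.2 × e^(−0.236×0.9565) = 0.1532 × 30.2 × 0.7979 = 3.693 mg/L.
x_c = v t_c = 1.12 m/s × 0.9565 d × 86400 s/d = 92560 m ≈ 92.6 km.

t_c ≈ 0.957 d; D_c ≈ 3.69 mg/L; x_c ≈ 92.6 km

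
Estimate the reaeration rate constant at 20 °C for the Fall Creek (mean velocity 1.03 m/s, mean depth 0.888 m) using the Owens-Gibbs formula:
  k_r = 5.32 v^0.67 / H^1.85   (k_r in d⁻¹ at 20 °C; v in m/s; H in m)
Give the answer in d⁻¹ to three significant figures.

k_r = 5.32 × 1.03^0.67 / 0.888^1.85 = 5.32 × 1.020 / 0.8027 = 6.760 d⁻¹.

k_r ≈ 6.76 d⁻¹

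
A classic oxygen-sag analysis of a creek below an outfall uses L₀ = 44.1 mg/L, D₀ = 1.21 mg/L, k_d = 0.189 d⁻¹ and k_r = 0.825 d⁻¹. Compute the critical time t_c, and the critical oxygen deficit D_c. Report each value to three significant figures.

At the critical point dD/dt = 0, so k_d L₀ e^(−k_d t) = k_r D. Substituting D(t) from the Streeter–Phelps equation and solving for t gives
t_c = ln[(k_r/k_d)(1 − D₀(k_r−k_d)/(k_d L₀))] / (k_r−k_d).
Here k_r−k_d = 0.6360 d⁻¹ and 1 − D₀(k_r−k_d)/(k_d L₀) = 1 − 1.21×0.6360/(0.189×44.1) = 0.9077, so
t_c = ln(4.365 × 0.9077) / 0.6360 = 1.377 / 0.6360 = 2.165 d.
L(t_c) = L₀ e^(−k_d t_c) = 44.1 × 0.6642 = 29.29 mg/L, and at the critical point k_r D_c = k_d L, so D_c = (0.189/0.825) × 29.29 = 6.711 mg/L.

t_c ≈ 2.16 d; D_c ≈ 6.71 mg/L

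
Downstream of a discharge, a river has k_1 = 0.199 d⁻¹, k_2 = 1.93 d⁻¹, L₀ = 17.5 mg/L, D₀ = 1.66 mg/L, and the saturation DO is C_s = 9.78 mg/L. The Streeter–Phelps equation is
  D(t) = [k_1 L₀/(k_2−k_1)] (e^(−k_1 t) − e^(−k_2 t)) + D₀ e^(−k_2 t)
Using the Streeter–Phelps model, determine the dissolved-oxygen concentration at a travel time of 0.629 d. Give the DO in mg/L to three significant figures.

DO ≈ 8.11 mg/L

k_1 L₀/(k_2−k_1) = 0.199×17.5/(1.93−0.199) = 3.483/1.731 = 2.012 mg/L.
e^(−k_1 t) = e^(−0.199×0.6290) = 0.8823; e^(−k_2 t) = e^(−1.93×0.6290) = 0.2970.
D = 2.012 × (0.8823 − 0.2970) + 1.66 × 0.2970 = 1.178 + 0.4930 = 1.671 mg/L.
DO = C_s − D = 9.78 − 1.671 = 8.109 mg/L.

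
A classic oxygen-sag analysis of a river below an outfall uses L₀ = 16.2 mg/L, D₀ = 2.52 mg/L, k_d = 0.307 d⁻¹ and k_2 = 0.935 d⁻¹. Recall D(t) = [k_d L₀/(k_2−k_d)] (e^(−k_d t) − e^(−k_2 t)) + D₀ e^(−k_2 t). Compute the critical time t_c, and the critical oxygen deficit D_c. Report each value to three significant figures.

t_c ≈ 1.16 d; D_c ≈ 3.72 mg/L

At the critical point dD/dt = 0, so k_d L₀ e^(−k_d t) = k_2 D. Substituting D(t) from the Streeter–Phelps equation and solving for t gives
t_c = ln[(k_2/k_d)(1 − D₀(k_2−k_d)/(k_d L₀))] / (k_2−k_d).
Here k_2−k_d = 0.6280 d⁻¹ and 1 − D₀(k_2−k_d)/(k_d L₀) = 1 − 2.52×0.6280/(0.307×16.2) = 0.6818, so
t_c = ln(3.046 × 0.6818) / 0.6280 = 0.7307 / 0.6280 = 1.163 d.
L(t_c) = L₀ e^(−k_d t_c) = 16.2 × 0.6996 = 11.33 mg/L, and at the critical point k_2 D_c = k_d L, so D_c = (0.307/0.935) × 11.33 = 3.721 mg/L.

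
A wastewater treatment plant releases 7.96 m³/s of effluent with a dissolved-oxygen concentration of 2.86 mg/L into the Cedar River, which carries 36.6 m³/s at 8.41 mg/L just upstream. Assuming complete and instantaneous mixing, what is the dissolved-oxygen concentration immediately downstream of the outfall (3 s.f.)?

Flow-weighted mixing: C = (Q_r C_r + Q_w C_w)/(Q_r + Q_w)
= (36.6×8.41 + 7.96×2.86)/(36.6 + 7.96) = 330.6/44.56 = 7.419 mg/L.

7.42 mg/L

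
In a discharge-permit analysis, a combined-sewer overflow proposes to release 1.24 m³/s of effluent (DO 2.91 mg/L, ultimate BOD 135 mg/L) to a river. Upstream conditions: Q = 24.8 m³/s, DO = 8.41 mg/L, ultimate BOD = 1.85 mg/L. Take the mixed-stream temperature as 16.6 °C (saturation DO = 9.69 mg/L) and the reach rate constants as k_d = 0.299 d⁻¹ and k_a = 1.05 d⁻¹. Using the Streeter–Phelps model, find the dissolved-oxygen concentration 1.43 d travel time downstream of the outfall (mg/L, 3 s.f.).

DO ≈ 7.95 mg/L

Mixed DO = (24.8×8.41 + 1.24×2.91)/(24.8+1.24) = 212.2/26.04 = 8.148 mg/L.
Mixed L₀ = (24.8×1.85 + 1.24×135)/(26.04) = 213.3/26.04 = 8.190 mg/L.
Initial deficit D₀ = C_s − DO₀ = 9.69 − 8.148 = 1.542 mg/L.
D(1.43) = [0.299×8.190/(1.05−0.299)](e^(−0.299×1.43) − e^(−1.05×1.43)) + 1.542 e^(−1.05×1.43)
= 3.261 × (0.6521 − 0.2228) + 1.542 × 0.2228 = 1.743 mg/L.
DO = 9.69 − 1.743 = 7.947 mg/L.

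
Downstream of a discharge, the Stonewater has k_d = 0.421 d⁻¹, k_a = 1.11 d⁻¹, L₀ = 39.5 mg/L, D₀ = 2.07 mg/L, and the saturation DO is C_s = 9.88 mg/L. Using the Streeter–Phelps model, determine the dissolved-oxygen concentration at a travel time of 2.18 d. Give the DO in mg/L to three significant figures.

k_d L₀/(k_a−k_d) = 0.421×39.5/(1.11−0.421) = 16.63/0.6890 = 24.14 mg/L.
e^(−k_d t) = e^(−0.421×2.180) = 0.3994; e^(−k_a t) = e^(−1.11×2.180) = 0.08894.
D = 24.14 × (0.3994 − 0.08894) + 2.07 × 0.08894 = 7.493 + 0.1841 = 7.677 mg/L.
DO = C_s − D = 9.88 − 7.677 = 2.203 mg/L.

DO ≈ 2.20 mg/L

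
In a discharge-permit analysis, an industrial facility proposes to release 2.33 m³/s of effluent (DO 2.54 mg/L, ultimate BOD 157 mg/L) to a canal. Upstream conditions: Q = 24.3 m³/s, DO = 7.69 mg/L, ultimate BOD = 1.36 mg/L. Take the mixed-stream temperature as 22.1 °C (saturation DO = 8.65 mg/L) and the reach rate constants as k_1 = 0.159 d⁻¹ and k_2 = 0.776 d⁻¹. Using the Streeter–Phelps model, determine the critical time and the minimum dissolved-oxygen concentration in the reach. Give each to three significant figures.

t_c ≈ 1.83 d; minimum DO ≈ 6.36 mg/L

Mixed DO = (24.3×7.69 + 2.33×2.54)/(24.3+2.33) = 192.8/26.63 = 7.239 mg/L.
Mixed L₀ = (24.3×1.36 + 2.33×157)/(26.63) = 398.9/26.63 = 14.98 mg/L.
Initial deficit D₀ = C_s − DO₀ = 8.65 − 7.239 = 1.411 mg/L.
t_c = (1/0.6170) ln[(0.776/0.159)(1 − 1.411×0.6170/(0.159×14.98))] = 1.621 × ln(3.097) = 1.832 d.
D_c = (0.159/0.776) × 14.98 × e^(−0.159×1.832) = 0.2049 × 14.98 × 0.7473 = 2.293 mg/L.
Minimum DO = 8.65 − 2.293 = 6.357 mg/L.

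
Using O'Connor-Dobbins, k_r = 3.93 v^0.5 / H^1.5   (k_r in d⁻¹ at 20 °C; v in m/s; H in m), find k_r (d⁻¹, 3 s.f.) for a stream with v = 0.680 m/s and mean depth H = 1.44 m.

k_r = 3.93 × 0.680^0.5 / 1.44^1.5 = 3.93 × 0.8246 / 1.728 = 1.875 d⁻¹.

k_r ≈ 1.88 d⁻¹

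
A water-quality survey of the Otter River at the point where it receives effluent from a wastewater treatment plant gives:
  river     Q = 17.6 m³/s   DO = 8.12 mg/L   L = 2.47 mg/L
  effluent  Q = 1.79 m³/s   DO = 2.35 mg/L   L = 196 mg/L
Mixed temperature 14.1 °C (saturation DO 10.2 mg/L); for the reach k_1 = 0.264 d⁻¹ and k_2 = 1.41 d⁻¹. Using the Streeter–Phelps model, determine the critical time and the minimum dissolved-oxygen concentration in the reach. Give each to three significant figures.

Mixed DO = (17.6×8.12 + 1.79×2.35)/(17.6+1.79) = 147.1/19.39 = 7.587 mg/L.
Mixed L₀ = (17.6×2.47 + 1.79×196)/(19.39) = 394.3/19.39 = 20.34 mg/L.
Initial deficit D₀ = C_s − DO₀ = 10.2 − 7.587 = 2.613 mg/L.
t_c = (1/1.146) ln[(1.41/0.264)(1 − 2.613×1.146/(0.264×20.34))] = 0.8726 × ln(2.362) = 0.7501 d.
D_c = (0.264/1.41) × 20.34 × e^(−0.264×0.7501) = 0.1872 × 20.34 × 0.8203 = 3.124 mg/L.
Minimum DO = 10.2 − 3.124 = 7.076 mg/L.

t_c ≈ 0.750 d; minimum DO ≈ 7.08 mg/L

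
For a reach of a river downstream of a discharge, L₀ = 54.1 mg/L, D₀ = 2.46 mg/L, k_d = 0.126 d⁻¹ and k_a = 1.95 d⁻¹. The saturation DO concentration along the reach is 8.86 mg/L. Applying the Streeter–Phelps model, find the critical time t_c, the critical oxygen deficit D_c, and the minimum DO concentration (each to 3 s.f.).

t_c ≈ 0.913 d; D_c ≈ 3.12 mg/L; min DO ≈ 5.74 mg/L

t_c = [1/(k_a−k_d)] ln[(k_a/k_d)(1 − D₀(k_a−k_d)/(k_d L₀))]
= [1/(1.95−0.126)] ln[(1.95/0.126)(1 − 2.46×1.824/(0.126×54.1))]
= (1/1.824) ln[15.48 × 0.3417] = 0.5482 × ln(5.289) = 0.5482 × 1.666 = 0.9132 d.
D_c = (k_d/k_a) L₀ e^(−k_d t_c) = (0.126/1.95) × 54.1 × e^(−0.126×0.9132) = 0.06462 × 54.1 × 0.8913 = 3.116 mg/L.
Minimum DO = C_s − D_c = 8.86 − 3.116 = 5.744 mg/L.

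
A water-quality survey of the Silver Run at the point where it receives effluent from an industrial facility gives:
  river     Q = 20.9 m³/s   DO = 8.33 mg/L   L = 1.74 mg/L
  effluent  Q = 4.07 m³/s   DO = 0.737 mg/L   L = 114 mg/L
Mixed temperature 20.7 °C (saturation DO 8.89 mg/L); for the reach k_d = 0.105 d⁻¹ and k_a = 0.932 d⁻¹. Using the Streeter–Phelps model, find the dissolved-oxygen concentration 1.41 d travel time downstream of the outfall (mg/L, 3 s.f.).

Mixed DO = (20.9×8.33 + 4.07×0.737)/(20.9+4.07) = 177.1/24.97 = 7.092 mg/L.
Mixed L₀ = (20.9×1.74 + 4.07×114)/(24.97) = 500.3/24.97 = 20.04 mg/L.
Initial deficit D₀ = C_s − DO₀ = 8.89 − 7.092 = 1.798 mg/L.
D(1.41) = [0.105×20.04/(0.932−0.105)](e^(−0.105×1.41) − e^(−0.932×1.41)) + 1.798 e^(−0.932×1.41)
= 2.544 × (0.8624 − 0.2687) + 1.798 × 0.2687 = 1.993 mg/L.
DO = 8.89 − 1.993 = 6.897 mg/L.

DO ≈ 6.90 mg/L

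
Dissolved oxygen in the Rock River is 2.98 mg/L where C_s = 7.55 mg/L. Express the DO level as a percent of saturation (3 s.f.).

% saturation = C/C_s × 100 = 2.98/7.55 × 100 = 39.5 %.

39.5 % saturation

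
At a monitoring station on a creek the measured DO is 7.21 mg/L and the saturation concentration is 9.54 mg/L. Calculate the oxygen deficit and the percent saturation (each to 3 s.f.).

D = C_s − C = 9.54 − 7.21 = 2.33 mg/L.
% saturation = 7.21/9.54 × 100 = 75.6 %.

D ≈ 2.33 mg/L; 75.6 % saturation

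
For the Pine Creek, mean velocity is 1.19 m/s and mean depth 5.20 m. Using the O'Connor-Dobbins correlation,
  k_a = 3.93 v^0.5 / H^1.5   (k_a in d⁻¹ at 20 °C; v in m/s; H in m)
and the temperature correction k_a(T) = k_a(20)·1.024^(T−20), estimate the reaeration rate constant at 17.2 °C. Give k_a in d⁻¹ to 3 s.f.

k_a ≈ 0.338 d⁻¹

k_a(20) = 3.93 × 1.19^0.5 / 5.20^1.5 = 3.93 × 1.091 / 11.86 = 0.3615 d⁻¹.
k_a(17.2) = 0.3615 × 1.024^(17.2−20) = 0.3615 × 0.9358 = 0.3383 d⁻¹.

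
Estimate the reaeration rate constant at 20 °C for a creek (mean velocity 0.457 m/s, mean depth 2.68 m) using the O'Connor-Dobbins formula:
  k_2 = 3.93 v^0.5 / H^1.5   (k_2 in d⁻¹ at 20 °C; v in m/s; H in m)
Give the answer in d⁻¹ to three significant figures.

k_2 = 3.93 × 0.457^0.5 / 2.68^1.5 = 3.93 × 0.6760 / 4.387 = 0.6055 d⁻¹.

k_2 ≈ 0.606 d⁻¹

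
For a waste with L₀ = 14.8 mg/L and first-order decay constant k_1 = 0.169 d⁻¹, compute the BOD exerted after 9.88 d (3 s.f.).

y_t = L₀(1 − e^(−k_1 t)) = 14.8 × (1 − e^(−0.169×9.88))
= 14.8 × (1 − 0.1883) = 14.8 × 0.8117 = 12.01 mg/L.

y ≈ 12.0 mg/L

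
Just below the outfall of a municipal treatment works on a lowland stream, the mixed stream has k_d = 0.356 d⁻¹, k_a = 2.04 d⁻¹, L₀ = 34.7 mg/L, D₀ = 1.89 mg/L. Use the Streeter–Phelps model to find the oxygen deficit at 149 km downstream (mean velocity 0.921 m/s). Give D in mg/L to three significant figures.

D ≈ 3.65 mg/L

Travel time t = x/v = 149 km / (0.921 m/s) = 149000 m / 0.921 m/s = 161800 s = 1.872 d.
k_d L₀/(k_a−k_d) = 0.356×34.7/(2.04−0.356) = 12.35/1.684 = 7.336 mg/L.
e^(−k_d t) = e^(−0.356×1.872) = 0.5135; e^(−k_a t) = e^(−2.04×1.872) = 0.02193.
D = 7.336 × (0.5135 − 0.02193) + 1.89 × 0.02193 = 3.606 + 0.04145 = 3.647 mg/L.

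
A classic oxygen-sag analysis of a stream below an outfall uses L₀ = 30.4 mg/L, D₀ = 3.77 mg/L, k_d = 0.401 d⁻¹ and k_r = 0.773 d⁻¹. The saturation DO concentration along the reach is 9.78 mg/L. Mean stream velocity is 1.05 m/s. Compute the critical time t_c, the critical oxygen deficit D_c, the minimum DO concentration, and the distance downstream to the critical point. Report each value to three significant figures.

t_c ≈ 1.44 d; D_c ≈ 8.87 mg/L; min DO ≈ 0.913 mg/L; x_c ≈ 130 km

t_c = [1/(k_r−k_d)] ln[(k_r/k_d)(1 − D₀(k_r−k_d)/(k_d L₀))]
= [1/(0.773−0.401)] ln[(0.773/0.401)(1 − 3.77×0.3720/(0.401×30.4))]
= (1/0.3720) ln[1.928 × 0.8850] = 2.688 × ln(1.706) = 2.688 × 0.5341 = 1.436 d.
L(t_c) = L₀ e^(−k_d t_c) = 30.4 × 0.5623 = 17.09 mg/L, and at the critical point k_r D_c = k_d L, so D_c = (0.401/0.773) × 17.09 = 8.867 mg/L.
Minimum DO = C_s − D_c = 9.78 − 8.867 = 0.9125 mg/L.
x_c = v t_c = 1.05 m/s × 1.436 d × 86400 s/d = 130300 m ≈ 130 km.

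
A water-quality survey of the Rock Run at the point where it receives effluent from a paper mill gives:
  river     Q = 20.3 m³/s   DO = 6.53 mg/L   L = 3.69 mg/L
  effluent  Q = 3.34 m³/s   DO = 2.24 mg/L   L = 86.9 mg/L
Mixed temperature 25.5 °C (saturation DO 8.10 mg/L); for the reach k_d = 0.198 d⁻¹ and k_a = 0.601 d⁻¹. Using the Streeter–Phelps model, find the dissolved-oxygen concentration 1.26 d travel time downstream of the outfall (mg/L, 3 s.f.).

Mixed DO = (20.3×6.53 + 3.34×2.24)/(20.3+3.34) = 140.0/23.64 = 5.924 mg/L.
Mixed L₀ = (20.3×3.69 + 3.34×86.9)/(23.64) = 365.2/23.64 = 15.45 mg/L.
Initial deficit D₀ = C_s − DO₀ = 8.10 − 5.924 = 2.176 mg/L.
D(1.26) = [0.198×15.45/(0.601−0.198)](e^(−0.198×1.26) − e^(−0.601×1.26)) + 2.176 e^(−0.601×1.26)
= 7.589 × (0.7792 − 0.4689) + 2.176 × 0.4689 = 3.375 mg/L.
DO = 8.10 − 3.375 = 4.725 mg/L.

DO ≈ 4.72 mg/L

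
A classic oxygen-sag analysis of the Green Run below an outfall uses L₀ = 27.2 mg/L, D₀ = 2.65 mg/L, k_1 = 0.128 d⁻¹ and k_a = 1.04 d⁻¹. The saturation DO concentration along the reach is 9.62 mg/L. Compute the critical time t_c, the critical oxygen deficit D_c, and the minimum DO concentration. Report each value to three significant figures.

With k_a/k_1 = 8.125 and 1 − D₀(k_a−k_1)/(k_1 L₀) = 0.3058,
t_c = ln(8.125 × 0.3058) / (1.04 − 0.128) = ln(2.485) / 0.9120 = 0.9102/0.9120 = 0.9981 d.
L(t_c) = L₀ e^(−k_1 t_c) = 27.2 × 0.8801 = 23.94 mg/L, and at the critical point k_a D_c = k_1 L, so D_c = (0.128/1.04) × 23.94 = 2.946 mg/L.
Minimum DO = C_s − D_c = 9.62 − 2.946 = 6.674 mg/L.

t_c ≈ 0.998 d; D_c ≈ 2.95 mg/L; min DO ≈ 6.67 mg/L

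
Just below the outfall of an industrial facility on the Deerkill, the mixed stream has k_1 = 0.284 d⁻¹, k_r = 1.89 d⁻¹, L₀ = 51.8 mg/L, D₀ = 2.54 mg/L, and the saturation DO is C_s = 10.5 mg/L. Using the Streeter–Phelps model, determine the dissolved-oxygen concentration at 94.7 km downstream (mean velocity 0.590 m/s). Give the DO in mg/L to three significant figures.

Travel time t = x/v = 94.7 km / (0.590 m/s) = 94700 m / 0.590 m/s = 160500 s = 1.858 d.
k_1 L₀/(k_r−k_1) = 0.284×51.8/(1.89−0.284) = 14.71/1.606 = 9.160 mg/L.
e^(−k_1 t) = e^(−0.284×1.858) = 0.5900; e^(−k_r t) = e^(−1.89×1.858) = 0.02986.
D = 9.160 × (0.5900 − 0.02986) + 2.54 × 0.02986 = 5.131 + 0.07585 = 5.207 mg/L.
DO = C_s − D = 10.5 − 5.207 = 5.293 mg/L.

DO ≈ 5.29 mg/L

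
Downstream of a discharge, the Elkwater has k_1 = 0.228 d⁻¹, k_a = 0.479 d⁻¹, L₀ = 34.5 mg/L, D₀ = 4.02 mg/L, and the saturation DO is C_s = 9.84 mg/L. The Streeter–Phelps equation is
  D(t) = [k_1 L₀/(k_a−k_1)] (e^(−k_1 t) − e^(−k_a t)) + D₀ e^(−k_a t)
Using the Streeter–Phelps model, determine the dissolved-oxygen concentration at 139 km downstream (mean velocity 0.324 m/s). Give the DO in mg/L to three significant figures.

Travel time t = x/v = 139 km / (0.324 m/s) = 139000 m / 0.324 m/s = 429000 s = 4.965 d.
k_1 L₀/(k_a−k_1) = 0.228×34.5/(0.479−0.228) = 7.866/0.2510 = 31.34 mg/L.
e^(−k_1 t) = e^(−0.228×4.965) = 0.3224; e^(−k_a t) = e^(−0.479×4.965) = 0.09270.
D = 31.34 × (0.3224 − 0.09270) + 4.02 × 0.09270 = 7.197 + 0.3726 = 7.570 mg/L.
DO = C_s − D = 9.84 − 7.570 = 2.270 mg/L.

DO ≈ 2.27 mg/L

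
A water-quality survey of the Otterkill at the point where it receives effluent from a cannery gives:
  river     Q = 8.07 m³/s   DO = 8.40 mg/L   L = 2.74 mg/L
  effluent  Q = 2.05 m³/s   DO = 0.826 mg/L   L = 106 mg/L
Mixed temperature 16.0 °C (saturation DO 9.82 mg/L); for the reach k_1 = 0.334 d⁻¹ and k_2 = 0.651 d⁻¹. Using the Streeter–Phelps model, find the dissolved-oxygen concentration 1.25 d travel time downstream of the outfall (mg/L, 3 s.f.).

DO ≈ 3.14 mg/L

Mixed DO = (8.07×8.40 + 2.05×0.826)/(8.07+2.05) = 69.48/10.12 = 6.866 mg/L.
Mixed L₀ = (8.07×2.74 + 2.05×106)/(10.12) = 239.4/10.12 = 23.66 mg/L.
Initial deficit D₀ = C_s − DO₀ = 9.82 − 6.866 = 2.954 mg/L.
D(1.25) = [0.334×23.66/(0.651−0.334)](e^(−0.334×1.25) − e^(−0.651×1.25)) + 2.954 e^(−0.651×1.25)
= 24.93 × (0.6587 − 0.4432) + 2.954 × 0.4432 = 6.681 mg/L.
DO = 9.82 − 6.681 = 3.139 mg/L.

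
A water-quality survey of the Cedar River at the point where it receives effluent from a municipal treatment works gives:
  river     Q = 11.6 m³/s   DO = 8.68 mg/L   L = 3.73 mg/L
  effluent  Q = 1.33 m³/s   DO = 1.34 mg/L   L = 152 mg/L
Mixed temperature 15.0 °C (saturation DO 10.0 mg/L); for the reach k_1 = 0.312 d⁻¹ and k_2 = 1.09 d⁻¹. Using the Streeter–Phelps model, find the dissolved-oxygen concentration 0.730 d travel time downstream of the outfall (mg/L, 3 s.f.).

Mixed DO = (11.6×8.68 + 1.33×1.34)/(11.6+1.33) = 102.5/12.93 = 7.925 mg/L.
Mixed L₀ = (11.6×3.73 + 1.33×152)/(12.93) = 245.4/12.93 = 18.98 mg/L.
Initial deficit D₀ = C_s − DO₀ = 10.0 − 7.925 = 2.075 mg/L.
D(0.730) = [0.312×18.98/(1.09−0.312)](e^(−0.312×0.730) − e^(−1.09×0.730)) + 2.075 e^(−1.09×0.730)
= 7.612 × (0.7963 − 0.4513) + 2.075 × 0.4513 = 3.563 mg/L.
DO = 10.0 − 3.563 = 6.437 mg/L.

DO ≈ 6.44 mg/L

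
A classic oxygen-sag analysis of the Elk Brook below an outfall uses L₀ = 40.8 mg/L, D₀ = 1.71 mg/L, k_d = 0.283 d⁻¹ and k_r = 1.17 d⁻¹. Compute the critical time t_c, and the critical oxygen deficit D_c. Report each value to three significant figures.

t_c ≈ 1.44 d; D_c ≈ 6.56 mg/L

With k_r/k_d = 4.134 and 1 − D₀(k_r−k_d)/(k_d L₀) = 0.8686,
t_c = ln(4.134 × 0.8686) / (1.17 − 0.283) = ln(3.591) / 0.8870 = 1.278/0.8870 = 1.441 d.
D_c = (k_d/k_r) L₀ e^(−k_d t_c) = (0.283/1.17) × 40.8 × e^(−0.283×1.441) = 0.2419 × 40.8 × 0.6650 = 6.563 mg/L.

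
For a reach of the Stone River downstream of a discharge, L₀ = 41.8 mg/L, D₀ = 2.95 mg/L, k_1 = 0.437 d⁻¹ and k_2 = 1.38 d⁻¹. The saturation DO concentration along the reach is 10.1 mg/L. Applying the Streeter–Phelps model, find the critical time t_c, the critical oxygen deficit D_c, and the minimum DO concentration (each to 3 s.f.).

t_c ≈ 1.04 d; D_c ≈ 8.39 mg/L; min DO ≈ 1.71 mg/L

With k_2/k_1 = 3.158 and 1 − D₀(k_2−k_1)/(k_1 L₀) = 0.8477,
t_c = ln(3.158 × 0.8477) / (1.38 − 0.437) = ln(2.677) / 0.9430 = 0.9847/0.9430 = 1.044 d.
D_c = (k_1/k_2) L₀ e^(−k_1 t_c) = (0.437/1.38) × 41.8 × e^(−0.437×1.044) = 0.3167 × 41.8 × 0.6336 = 8.387 mg/L.
Minimum DO = C_s − D_c = 10.1 − 8.387 = 1.713 mg/L.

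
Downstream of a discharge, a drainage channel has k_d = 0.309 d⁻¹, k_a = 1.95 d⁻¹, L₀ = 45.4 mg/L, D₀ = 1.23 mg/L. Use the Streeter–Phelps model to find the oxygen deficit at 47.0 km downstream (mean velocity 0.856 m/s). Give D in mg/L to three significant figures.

Travel time t = x/v = 47.0 km / (0.856 m/s) = 47000 m / 0.856 m/s = 54910 s = 0.6355 d.
k_d L₀/(k_a−k_d) = 0.309×45.4/(1.95−0.309) = 14.03/1.641 = 8.549 mg/L.
e^(−k_d t) = e^(−0.309×0.6355) = 0.8217; e^(−k_a t) = e^(−1.95×0.6355) = 0.2896.
D = 8.549 × (0.8217 − 0.2896) + 1.23 × 0.2896 = 4.549 + 0.3562 = 4.905 mg/L.

D ≈ 4.91 mg/L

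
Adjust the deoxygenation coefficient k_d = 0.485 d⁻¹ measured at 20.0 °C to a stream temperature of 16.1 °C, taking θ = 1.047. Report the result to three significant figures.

k_d ≈ 0.405 d⁻¹

k_d(T₂) = k_d(T₁) · θ^(T₂−T₁) = 0.485 × 1.047^(16.1−20.0)
= 0.485 × 1.047^-3.90 = 0.485 × 0.8360 = 0.4055 d⁻¹.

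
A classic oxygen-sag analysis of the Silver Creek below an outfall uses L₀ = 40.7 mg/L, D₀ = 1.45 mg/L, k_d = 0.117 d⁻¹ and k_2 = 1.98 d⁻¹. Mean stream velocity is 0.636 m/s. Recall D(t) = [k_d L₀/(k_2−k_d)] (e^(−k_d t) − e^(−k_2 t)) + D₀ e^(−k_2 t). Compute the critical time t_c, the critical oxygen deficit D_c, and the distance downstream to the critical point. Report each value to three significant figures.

At the critical point dD/dt = 0, so k_d L₀ e^(−k_d t) = k_2 D. Substituting D(t) from the Streeter–Phelps equation and solving for t gives
t_c = ln[(k_2/k_d)(1 − D₀(k_2−k_d)/(k_d L₀))] / (k_2−k_d).
Here k_2−k_d = 1.863 d⁻¹ and 1 − D₀(k_2−k_d)/(k_d L₀) = 1 − 1.45×1.863/(0.117×40.7) = 0.4327, so
t_c = ln(16.92 × 0.4327) / 1.863 = 1.991 / 1.863 = 1.069 d.
D_c = (k_d/k_2) L₀ e^(−k_d t_c) = (0.117/1.98) × 40.7 × e^(−0.117×1.069) = 0.05909 × 40.7 × 0.8825 = 2.122 mg/L.
x_c = v t_c = 0.636 m/s × 1.069 d × 86400 s/d = 58730 m ≈ 58.7 km.

t_c ≈ 1.07 d; D_c ≈ 2.12 mg/L; x_c ≈ 58.7 km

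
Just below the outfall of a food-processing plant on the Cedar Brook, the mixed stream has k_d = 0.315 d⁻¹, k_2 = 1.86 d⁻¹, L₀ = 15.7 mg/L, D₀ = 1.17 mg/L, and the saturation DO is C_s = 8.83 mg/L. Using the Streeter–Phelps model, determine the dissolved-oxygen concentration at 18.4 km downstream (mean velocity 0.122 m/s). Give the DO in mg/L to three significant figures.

DO ≈ 7.06 mg/L

Travel time t = x/v = 18.4 km / (0.122 m/s) = 18400 m / 0.122 m/s = 150800 s = 1.746 d.
k_d L₀/(k_2−k_d) = 0.315×15.7/(1.86−0.315) = 4.946/1.545 = 3.201 mg/L.
e^(−k_d t) = e^(−0.315×1.746) = 0.5770; e^(−k_2 t) = e^(−1.86×1.746) = 0.03890.
D = 3.201 × (0.5770 − 0.03890) + 1.17 × 0.03890 = 1.723 + 0.04551 = 1.768 mg/L.
DO = C_s − D = 8.83 − 1.768 = 7.062 mg/L.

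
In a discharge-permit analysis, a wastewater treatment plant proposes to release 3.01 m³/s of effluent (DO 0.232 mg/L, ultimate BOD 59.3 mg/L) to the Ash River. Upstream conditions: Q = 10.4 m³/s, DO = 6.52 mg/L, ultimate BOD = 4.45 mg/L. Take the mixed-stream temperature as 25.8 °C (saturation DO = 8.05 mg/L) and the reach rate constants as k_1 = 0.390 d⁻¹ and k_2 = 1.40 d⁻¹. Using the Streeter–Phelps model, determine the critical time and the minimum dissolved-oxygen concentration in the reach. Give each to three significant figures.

Mixed DO = (10.4×6.52 + 3.01×0.232)/(10.4+3.01) = 68.51/13.41 = 5.109 mg/L.
Mixed L₀ = (10.4×4.45 + 3.01×59.3)/(13.41) = 224.8/13.41 = 16.76 mg/L.
Initial deficit D₀ = C_s − DO₀ = 8.05 − 5.109 = 2.941 mg/L.
t_c = (1/1.010) ln[(1.40/0.390)(1 − 2.941×1.010/(0.390×16.76))] = 0.9901 × ln(1.958) = 0.6654 d.
D_c = (0.390/1.40) × 16.76 × e^(−0.390×0.6654) = 0.2786 × 16.76 × 0.7714 = 3.602 mg/L.
Minimum DO = 8.05 − 3.602 = 4.448 mg/L.

t_c ≈ 0.665 d; minimum DO ≈ 4.45 mg/L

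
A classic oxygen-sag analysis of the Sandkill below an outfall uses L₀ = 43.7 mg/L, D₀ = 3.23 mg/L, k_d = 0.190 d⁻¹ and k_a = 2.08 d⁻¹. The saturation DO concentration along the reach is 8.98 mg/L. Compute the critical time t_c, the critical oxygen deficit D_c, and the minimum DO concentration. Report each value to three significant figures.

t_c ≈ 0.563 d; D_c ≈ 3.59 mg/L; min DO ≈ 5.39 mg/L

t_c = [1/(k_a−k_d)] ln[(k_a/k_d)(1 − D₀(k_a−k_d)/(k_d L₀))]
= [1/(2.08−0.190)] ln[(2.08/0.190)(1 − 3.23×1.890/(0.190×43.7))]
= (1/1.890) ln[10.95 × 0.2648] = 0.5291 × ln(2.898) = 0.5291 × 1.064 = 0.5631 d.
D_c = (k_d/k_a) L₀ e^(−k_d t_c) = (0.190/2.08) × 43.7 × e^(−0.190×0.5631) = 0.09135 × 43.7 × 0.8985 = 3.587 mg/L.
Minimum DO = C_s − D_c = 8.98 − 3.587 = 5.393 mg/L.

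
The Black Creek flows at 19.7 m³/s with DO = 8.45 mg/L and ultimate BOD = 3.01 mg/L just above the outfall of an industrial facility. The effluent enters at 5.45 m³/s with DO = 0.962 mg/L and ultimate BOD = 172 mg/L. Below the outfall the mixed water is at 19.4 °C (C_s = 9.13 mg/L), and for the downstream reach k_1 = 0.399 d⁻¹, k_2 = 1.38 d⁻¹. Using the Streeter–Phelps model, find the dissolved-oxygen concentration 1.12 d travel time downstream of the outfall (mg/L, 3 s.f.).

Mixed DO = (19.7×8.45 + 5.45×0.962)/(19.7+5.45) = 171.7/25.15 = 6.827 mg/L.
Mixed L₀ = (19.7×3.01 + 5.45×172)/(25.15) = 996.7/25.15 = 39.63 mg/L.
Initial deficit D₀ = C_s − DO₀ = 9.13 − 6.827 = 2.303 mg/L.
D(1.12) = [0.399×39.63/(1.38−0.399)](e^(−0.399×1.12) − e^(−1.38×1.12)) + 2.303 e^(−1.38×1.12)
= 16.12 × (0.6396 − 0.2132) + 2.303 × 0.2132 = 7.364 mg/L.
DO = 9.13 − 7.364 = 1.766 mg/L.

DO ≈ 1.77 mg/L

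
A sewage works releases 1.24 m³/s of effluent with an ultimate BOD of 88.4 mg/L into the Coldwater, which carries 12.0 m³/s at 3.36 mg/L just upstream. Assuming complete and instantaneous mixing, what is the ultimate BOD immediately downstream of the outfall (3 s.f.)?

Flow-weighted mixing: C = (Q_r C_r + Q_w C_w)/(Q_r + Q_w)
= (12.0×3.36 + 1.24×88.4)/(12.0 + 1.24) = 149.9/13.24 = 11.32 mg/L.

11.3 mg/L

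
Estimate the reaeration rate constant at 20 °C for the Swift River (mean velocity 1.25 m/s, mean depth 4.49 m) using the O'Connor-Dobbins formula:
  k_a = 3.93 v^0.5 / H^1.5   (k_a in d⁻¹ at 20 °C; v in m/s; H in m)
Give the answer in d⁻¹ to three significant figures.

k_a ≈ 0.462 d⁻¹

k_a = 3.93 × 1.25^0.5 / 4.49^1.5 = 3.93 × 1.118 / 9.514 = 0.4618 d⁻¹.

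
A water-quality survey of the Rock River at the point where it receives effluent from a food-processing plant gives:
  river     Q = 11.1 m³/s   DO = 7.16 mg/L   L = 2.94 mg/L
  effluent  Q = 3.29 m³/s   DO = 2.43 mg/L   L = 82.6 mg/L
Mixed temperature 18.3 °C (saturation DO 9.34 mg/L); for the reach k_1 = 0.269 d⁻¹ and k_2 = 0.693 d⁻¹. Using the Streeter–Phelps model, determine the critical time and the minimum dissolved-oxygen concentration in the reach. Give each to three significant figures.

Mixed DO = (11.1×7.16 + 3.29×2.43)/(11.1+3.29) = 87.47/14.39 = 6.079 mg/L.
Mixed L₀ = (11.1×2.94 + 3.29×82.6)/(14.39) = 304.4/14.39 = 21.15 mg/L.
Initial deficit D₀ = C_s − DO₀ = 9.34 − 6.079 = 3.261 mg/L.
t_c = (1/0.4240) ln[(0.693/0.269)(1 − 3.261×0.4240/(0.269×21.15))] = 2.358 × ln(1.950) = 1.575 d.
D_c = (0.269/0.693) × 21.15 × e^(−0.269×1.575) = 0.3882 × 21.15 × 0.6546 = 5.375 mg/L.
Minimum DO = 9.34 − 5.375 = 3.965 mg/L.

t_c ≈ 1.58 d; minimum DO ≈ 3.97 mg/L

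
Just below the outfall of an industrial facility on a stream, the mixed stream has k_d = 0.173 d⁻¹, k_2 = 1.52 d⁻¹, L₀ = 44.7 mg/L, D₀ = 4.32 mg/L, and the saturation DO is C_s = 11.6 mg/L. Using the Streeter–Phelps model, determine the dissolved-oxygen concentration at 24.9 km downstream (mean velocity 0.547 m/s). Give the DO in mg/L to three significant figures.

DO ≈ 7.00 mg/L

Travel time t = x/v = 24.9 km / (0.547 m/s) = 24900 m / 0.547 m/s = 45520 s = 0.5269 d.
k_d L₀/(k_2−k_d) = 0.173×44.7/(1.52−0.173) = 7.733/1.347 = 5.741 mg/L.
e^(−k_d t) = e^(−0.173×0.5269) = 0.9129; e^(−k_2 t) = e^(−1.52×0.5269) = 0.4490.
D = 5.741 × (0.9129 − 0.4490) + 4.32 × 0.4490 = 2.663 + 1.939 = 4.603 mg/L.
DO = C_s − D = 11.6 − 4.603 = 6.997 mg/L.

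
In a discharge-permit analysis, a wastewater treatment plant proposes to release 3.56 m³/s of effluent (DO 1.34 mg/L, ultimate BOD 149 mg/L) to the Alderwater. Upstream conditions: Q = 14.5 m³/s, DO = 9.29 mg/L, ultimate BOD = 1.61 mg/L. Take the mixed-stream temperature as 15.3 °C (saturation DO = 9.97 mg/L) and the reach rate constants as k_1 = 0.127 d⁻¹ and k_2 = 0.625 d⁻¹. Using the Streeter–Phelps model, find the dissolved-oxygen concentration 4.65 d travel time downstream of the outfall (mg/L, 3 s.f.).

Mixed DO = (14.5×9.29 + 3.56×1.34)/(14.5+3.56) = 139.5/18.06 = 7.723 mg/L.
Mixed L₀ = (14.5×1.61 + 3.56×149)/(18.06) = 553.8/18.06 = 30.66 mg/L.
Initial deficit D₀ = C_s − DO₀ = 9.97 − 7.723 = 2.247 mg/L.
D(4.65) = [0.127×30.66/(0.625−0.127)](e^(−0.127×4.65) − e^(−0.625×4.65)) + 2.247 e^(−0.625×4.65)
= 7.820 × (0.5540 − 0.05468) + 2.247 × 0.05468 = 4.028 mg/L.
DO = 9.97 − 4.028 = 5.942 mg/L.

DO ≈ 5.94 mg/L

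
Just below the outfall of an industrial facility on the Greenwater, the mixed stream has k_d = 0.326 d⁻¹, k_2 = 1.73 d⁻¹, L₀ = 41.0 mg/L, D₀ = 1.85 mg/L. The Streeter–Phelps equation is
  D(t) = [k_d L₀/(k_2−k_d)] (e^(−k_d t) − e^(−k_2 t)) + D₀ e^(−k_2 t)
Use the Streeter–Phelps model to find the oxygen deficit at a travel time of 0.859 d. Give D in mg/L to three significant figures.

D ≈ 5.46 mg/L

k_d L₀/(k_2−k_d) = 0.326×41.0/(1.73−0.326) = 13.37/1.404 = 9.520 mg/L.
e^(−k_d t) = e^(−0.326×0.8590) = 0.7558; e^(−k_2 t) = e^(−1.73×0.8590) = 0.2263.
D = 9.520 × (0.7558 − 0.2263) + 1.85 × 0.2263 = 5.041 + 0.4186 = 5.459 mg/L.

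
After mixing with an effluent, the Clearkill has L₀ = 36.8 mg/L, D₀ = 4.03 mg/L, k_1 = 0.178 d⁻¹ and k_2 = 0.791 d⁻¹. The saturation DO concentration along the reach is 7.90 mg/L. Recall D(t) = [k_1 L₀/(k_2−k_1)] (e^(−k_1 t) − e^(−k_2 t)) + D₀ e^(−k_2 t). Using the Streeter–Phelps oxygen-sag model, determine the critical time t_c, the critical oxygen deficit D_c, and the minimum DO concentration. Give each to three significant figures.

At the critical point dD/dt = 0, so k_1 L₀ e^(−k_1 t) = k_2 D. Substituting D(t) from the Streeter–Phelps equation and solving for t gives
t_c = ln[(k_2/k_1)(1 − D₀(k_2−k_1)/(k_1 L₀))] / (k_2−k_1).
Here k_2−k_1 = 0.6130 d⁻¹ and 1 − D₀(k_2−k_1)/(k_1 L₀) = 1 − 4.03×0.6130/(0.178×36.8) = 0.6229, so
t_c = ln(4.444 × 0.6229) / 0.6130 = 1.018 / 0.6130 = 1.661 d.
D_c = (k_1/k_2) L₀ e^(−k_1 t_c) = (0.178/0.791) × 36.8 × e^(−0.178×1.661) = 0.2250 × 36.8 × 0.7441 = 6.162 mg/L.
Minimum DO = C_s − D_c = 7.90 − 6.162 = 1.738 mg/L.

t_c ≈ 1.66 d; D_c ≈ 6.16 mg/L; min DO ≈ 1.74 mg/L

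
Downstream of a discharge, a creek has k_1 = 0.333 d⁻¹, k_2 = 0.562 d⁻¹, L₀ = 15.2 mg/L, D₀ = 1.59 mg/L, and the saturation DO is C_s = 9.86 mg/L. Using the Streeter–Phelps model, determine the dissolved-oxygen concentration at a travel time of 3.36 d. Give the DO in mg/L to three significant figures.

k_1 L₀/(k_2−k_1) = 0.333×15.2/(0.562−0.333) = 5.062/0.2290 = 22.10 mg/L.
e^(−k_1 t) = e^(−0.333×3.360) = 0.3266; e^(−k_2 t) = e^(−0.562×3.360) = 0.1513.
D = 22.10 × (0.3266 − 0.1513) + 1.59 × 0.1513 = 3.875 + 0.2406 = 4.116 mg/L.
DO = C_s − D = 9.86 − 4.116 = 5.744 mg/L.

DO ≈ 5.74 mg/L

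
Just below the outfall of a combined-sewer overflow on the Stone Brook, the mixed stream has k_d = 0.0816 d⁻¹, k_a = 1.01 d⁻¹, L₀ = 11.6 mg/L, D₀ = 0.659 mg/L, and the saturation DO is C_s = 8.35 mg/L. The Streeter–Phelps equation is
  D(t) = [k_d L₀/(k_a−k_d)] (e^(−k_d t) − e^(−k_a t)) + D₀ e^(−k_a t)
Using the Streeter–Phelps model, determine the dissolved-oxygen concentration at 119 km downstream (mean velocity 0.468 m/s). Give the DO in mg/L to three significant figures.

DO ≈ 7.57 mg/L

Travel time t = x/v = 119 km / (0.468 m/s) = 119000 m / 0.468 m/s = 254300 s = 2.943 d.
k_d L₀/(k_a−k_d) = 0.0816×11.6/(1.01−0.0816) = 0.9466/0.9284 = 1.020 mg/L.
e^(−k_d t) = e^(−0.0816×2.943) = 0.7865; e^(−k_a t) = e^(−1.01×2.943) = 0.05118.
D = 1.020 × (0.7865 − 0.05118) + 0.659 × 0.05118 = 0.7497 + 0.03373 = 0.7834 mg/L.
DO = C_s − D = 8.35 − 0.7834 = 7.567 mg/L.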